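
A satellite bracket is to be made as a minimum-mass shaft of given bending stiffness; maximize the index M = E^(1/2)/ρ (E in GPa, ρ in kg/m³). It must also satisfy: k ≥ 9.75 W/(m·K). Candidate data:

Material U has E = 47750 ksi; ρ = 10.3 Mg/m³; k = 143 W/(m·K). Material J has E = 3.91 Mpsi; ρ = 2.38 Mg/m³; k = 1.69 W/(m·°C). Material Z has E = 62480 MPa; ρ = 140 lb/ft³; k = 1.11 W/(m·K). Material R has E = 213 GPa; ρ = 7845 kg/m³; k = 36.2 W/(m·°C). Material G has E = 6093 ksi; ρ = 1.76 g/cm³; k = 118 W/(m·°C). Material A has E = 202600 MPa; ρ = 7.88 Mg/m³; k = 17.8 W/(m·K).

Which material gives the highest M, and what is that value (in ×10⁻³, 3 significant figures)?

material G, M = 3.68×10⁻³

Screen on constraints: k ≥ 9.75 W/(m·K). Survivors: material U, material R, material G, material A.
Convert each candidate to consistent units, then evaluate M:
  material U: E = 329.2 GPa, ρ = 10300 kg/m³
  material R: E = 213.0 GPa, ρ = 7845 kg/m³
  material G: E = 42.01 GPa, ρ = 1760 kg/m³
  material A: E = 202.6 GPa, ρ = 7880 kg/m³
  material G: M = 3.68×10⁻³
  material R: M = 1.86×10⁻³
  material A: M = 1.81×10⁻³
  material U: M = 1.76×10⁻³
Highest index: material G.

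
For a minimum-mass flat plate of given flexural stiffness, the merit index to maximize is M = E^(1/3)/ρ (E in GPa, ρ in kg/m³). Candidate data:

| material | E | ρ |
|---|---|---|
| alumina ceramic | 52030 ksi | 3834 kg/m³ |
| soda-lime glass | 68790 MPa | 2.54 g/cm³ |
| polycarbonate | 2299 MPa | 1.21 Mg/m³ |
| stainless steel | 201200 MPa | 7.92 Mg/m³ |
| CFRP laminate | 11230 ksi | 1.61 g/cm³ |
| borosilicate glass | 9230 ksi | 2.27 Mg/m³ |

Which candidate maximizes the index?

CFRP laminate

After converting to SI:
  alumina ceramic: E = 358.7 GPa, ρ = 3834 kg/m³
  soda-lime glass: E = 68.79 GPa, ρ = 2540 kg/m³
  polycarbonate: E = 2.299 GPa, ρ = 1210 kg/m³
  stainless steel: E = 201.2 GPa, ρ = 7920 kg/m³
  CFRP laminate: E = 77.43 GPa, ρ = 1610 kg/m³
  borosilicate glass: E = 63.64 GPa, ρ = 2270 kg/m³
  CFRP laminate: M = 2.65×10⁻³
  alumina ceramic: M = 1.85×10⁻³
  borosilicate glass: M = 1.76×10⁻³
  soda-lime glass: M = 1.61×10⁻³
  polycarbonate: M = 1.09×10⁻³
  stainless steel: M = 0.740×10⁻³
Highest index: CFRP laminate.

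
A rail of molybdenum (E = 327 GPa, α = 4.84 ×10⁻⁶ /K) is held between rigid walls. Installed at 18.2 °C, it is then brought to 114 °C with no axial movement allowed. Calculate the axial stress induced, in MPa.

152 MPa

ΔT = 95.80 K. Constrained thermal stress σ = E·α·ΔT = 327.0×10³ MPa × 4.84×10⁻⁶ × 95.80 = 152 MPa (compressive).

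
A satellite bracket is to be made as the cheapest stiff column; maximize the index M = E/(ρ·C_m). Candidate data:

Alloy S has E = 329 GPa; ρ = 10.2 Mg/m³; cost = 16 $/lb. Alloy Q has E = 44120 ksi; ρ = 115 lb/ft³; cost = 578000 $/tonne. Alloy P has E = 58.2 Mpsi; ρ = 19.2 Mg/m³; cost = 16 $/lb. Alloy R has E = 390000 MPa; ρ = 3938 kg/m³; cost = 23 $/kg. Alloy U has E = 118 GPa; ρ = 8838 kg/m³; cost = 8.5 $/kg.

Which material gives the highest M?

alloy R

After converting to SI:
  alloy S: E = 329.0 GPa, ρ = 10200 kg/m³, cost = 35.27 $/kg
  alloy Q: E = 304.2 GPa, ρ = 1842 kg/m³, cost = 578.0 $/kg
  alloy P: E = 401.3 GPa, ρ = 19200 kg/m³, cost = 35.27 $/kg
  alloy R: E = 390.0 GPa, ρ = 3938 kg/m³, cost = 23.00 $/kg
  alloy U: E = 118.0 GPa, ρ = 8838 kg/m³, cost = 8.500 $/kg
  alloy R: M = 4.31 MN·m per $
  alloy U: M = 1.57 MN·m per $
  alloy S: M = 0.914 MN·m per $
  alloy P: M = 0.593 MN·m per $
  alloy Q: M = 0.286 MN·m per $
Alloy R ranks first.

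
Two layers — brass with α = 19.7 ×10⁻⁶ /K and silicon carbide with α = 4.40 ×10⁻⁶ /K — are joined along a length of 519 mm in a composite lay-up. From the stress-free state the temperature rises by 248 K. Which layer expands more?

brass

α(brass) = 19.7×10⁻⁶/K vs α(silicon carbide) = 4.40×10⁻⁶/K.
Higher α expands more for the same ΔT: brass.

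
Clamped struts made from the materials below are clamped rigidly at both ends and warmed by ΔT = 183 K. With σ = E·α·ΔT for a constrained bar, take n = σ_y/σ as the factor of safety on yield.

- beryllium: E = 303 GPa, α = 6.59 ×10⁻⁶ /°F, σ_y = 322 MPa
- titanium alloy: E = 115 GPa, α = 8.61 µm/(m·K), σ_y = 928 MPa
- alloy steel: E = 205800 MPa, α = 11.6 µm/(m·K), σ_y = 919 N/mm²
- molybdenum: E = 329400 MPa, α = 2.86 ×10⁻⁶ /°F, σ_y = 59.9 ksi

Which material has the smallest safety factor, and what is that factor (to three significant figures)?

With everything in SI (GPa, ×10⁻⁶/K, MPa):
  beryllium: E = 303.0, α = 11.9, σ_y = 322.0 → σ = 658 MPa, n = 0.490
  titanium alloy: E = 115.0, α = 8.61, σ_y = 928.0 → σ = 181 MPa, n = 5.12
  alloy steel: E = 205.8, α = 11.6, σ_y = 919.0 → σ = 437 MPa, n = 2.10
  molybdenum: E = 329.4, α = 5.15, σ_y = 413.0 → σ = 310 MPa, n = 1.33
Smallest n: beryllium with n = 0.490.

beryllium, n = 0.490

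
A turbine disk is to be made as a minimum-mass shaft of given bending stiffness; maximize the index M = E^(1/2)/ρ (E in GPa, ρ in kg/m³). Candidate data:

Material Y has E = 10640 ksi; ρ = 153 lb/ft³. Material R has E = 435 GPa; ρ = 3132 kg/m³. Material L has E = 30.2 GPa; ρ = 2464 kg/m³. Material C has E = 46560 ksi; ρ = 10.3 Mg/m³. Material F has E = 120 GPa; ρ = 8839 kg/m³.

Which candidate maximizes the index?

material R

After converting to SI:
  material Y: E = 73.36 GPa, ρ = 2451 kg/m³
  material R: E = 435.0 GPa, ρ = 3132 kg/m³
  material L: E = 30.20 GPa, ρ = 2464 kg/m³
  material C: E = 321.0 GPa, ρ = 10300 kg/m³
  material F: E = 120.0 GPa, ρ = 8839 kg/m³
  material R: M = 6.66×10⁻³
  material Y: M = 3.49×10⁻³
  material L: M = 2.23×10⁻³
  material C: M = 1.74×10⁻³
  material F: M = 1.24×10⁻³
Material R has the largest M.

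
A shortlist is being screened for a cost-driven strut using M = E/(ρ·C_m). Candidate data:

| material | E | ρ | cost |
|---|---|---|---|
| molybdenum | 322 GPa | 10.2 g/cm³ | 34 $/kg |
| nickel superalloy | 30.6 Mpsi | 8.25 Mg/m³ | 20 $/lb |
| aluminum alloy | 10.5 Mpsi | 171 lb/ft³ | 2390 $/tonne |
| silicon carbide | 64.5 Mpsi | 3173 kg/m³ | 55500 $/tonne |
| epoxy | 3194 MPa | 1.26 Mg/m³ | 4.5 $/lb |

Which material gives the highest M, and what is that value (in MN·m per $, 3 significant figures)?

Putting every candidate on a common basis:
  molybdenum: E = 322.0 GPa, ρ = 10200 kg/m³, cost = 34.00 $/kg
  nickel superalloy: E = 211.0 GPa, ρ = 8250 kg/m³, cost = 44.09 $/kg
  aluminum alloy: E = 72.39 GPa, ρ = 2739 kg/m³, cost = 2.390 $/kg
  silicon carbide: E = 444.7 GPa, ρ = 3173 kg/m³, cost = 55.50 $/kg
  epoxy: E = 3.194 GPa, ρ = 1260 kg/m³, cost = 9.921 $/kg
  aluminum alloy: M = 11.1 MN·m per $
  silicon carbide: M = 2.53 MN·m per $
  molybdenum: M = 0.928 MN·m per $
  nickel superalloy: M = 0.580 MN·m per $
  epoxy: M = 0.256 MN·m per $
Aluminum alloy ranks first.

aluminum alloy, M = 11.1 MN·m per $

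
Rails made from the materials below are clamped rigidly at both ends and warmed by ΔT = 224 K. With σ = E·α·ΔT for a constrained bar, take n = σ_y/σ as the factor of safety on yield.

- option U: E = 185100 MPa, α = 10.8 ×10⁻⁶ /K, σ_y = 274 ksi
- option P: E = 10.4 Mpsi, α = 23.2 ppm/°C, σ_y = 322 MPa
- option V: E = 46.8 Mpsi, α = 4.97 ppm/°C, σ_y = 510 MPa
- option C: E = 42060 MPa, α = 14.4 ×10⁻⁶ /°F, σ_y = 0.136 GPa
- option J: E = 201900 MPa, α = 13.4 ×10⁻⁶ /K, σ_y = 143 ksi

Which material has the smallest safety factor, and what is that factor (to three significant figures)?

option C, n = 0.557

In consistent units (E in GPa, α in ×10⁻⁶/K, σ_y in MPa):
  option U: E = 185.1, α = 10.8, σ_y = 1889 → σ = 448 MPa, n = 4.22
  option P: E = 71.71, α = 23.2, σ_y = 322.0 → σ = 373 MPa, n = 0.864
  option V: E = 322.7, α = 4.97, σ_y = 510.0 → σ = 359 MPa, n = 1.42
  option C: E = 42.06, α = 25.9, σ_y = 136.0 → σ = 244 MPa, n = 0.557
  option J: E = 201.9, α = 13.4, σ_y = 986.0 → σ = 606 MPa, n = 1.63
Option C has the lowest safety factor, n = 0.557.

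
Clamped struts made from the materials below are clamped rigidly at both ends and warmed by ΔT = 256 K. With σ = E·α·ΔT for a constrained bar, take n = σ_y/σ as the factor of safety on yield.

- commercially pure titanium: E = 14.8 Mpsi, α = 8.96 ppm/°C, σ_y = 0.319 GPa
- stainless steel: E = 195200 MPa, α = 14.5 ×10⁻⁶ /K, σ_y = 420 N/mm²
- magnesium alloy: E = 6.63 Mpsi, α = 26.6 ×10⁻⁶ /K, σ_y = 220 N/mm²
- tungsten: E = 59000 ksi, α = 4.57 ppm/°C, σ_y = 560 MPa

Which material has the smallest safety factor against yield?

stainless steel

In consistent units (E in GPa, α in ×10⁻⁶/K, σ_y in MPa):
  commercially pure titanium: E = 102.0, α = 8.96, σ_y = 319.0 → σ = 234 MPa, n = 1.36
  stainless steel: E = 195.2, α = 14.5, σ_y = 420.0 → σ = 725 MPa, n = 0.580
  magnesium alloy: E = 45.71, α = 26.6, σ_y = 220.0 → σ = 311 MPa, n = 0.707
  tungsten: E = 406.8, α = 4.57, σ_y = 560.0 → σ = 476 MPa, n = 1.18
The minimum is stainless steel at n = 0.580.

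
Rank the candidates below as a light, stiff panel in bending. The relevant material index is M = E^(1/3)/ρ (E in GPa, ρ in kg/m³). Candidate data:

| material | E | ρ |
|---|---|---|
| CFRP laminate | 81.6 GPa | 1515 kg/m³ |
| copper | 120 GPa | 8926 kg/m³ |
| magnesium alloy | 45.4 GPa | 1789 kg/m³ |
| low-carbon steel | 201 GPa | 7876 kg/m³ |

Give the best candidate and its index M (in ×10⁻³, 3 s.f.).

Computing M directly (units already consistent):
  CFRP laminate: M = 2.86×10⁻³
  magnesium alloy: M = 1.99×10⁻³
  low-carbon steel: M = 0.744×10⁻³
  copper: M = 0.553×10⁻³
CFRP laminate has the largest M.

CFRP laminate, M = 2.86×10⁻³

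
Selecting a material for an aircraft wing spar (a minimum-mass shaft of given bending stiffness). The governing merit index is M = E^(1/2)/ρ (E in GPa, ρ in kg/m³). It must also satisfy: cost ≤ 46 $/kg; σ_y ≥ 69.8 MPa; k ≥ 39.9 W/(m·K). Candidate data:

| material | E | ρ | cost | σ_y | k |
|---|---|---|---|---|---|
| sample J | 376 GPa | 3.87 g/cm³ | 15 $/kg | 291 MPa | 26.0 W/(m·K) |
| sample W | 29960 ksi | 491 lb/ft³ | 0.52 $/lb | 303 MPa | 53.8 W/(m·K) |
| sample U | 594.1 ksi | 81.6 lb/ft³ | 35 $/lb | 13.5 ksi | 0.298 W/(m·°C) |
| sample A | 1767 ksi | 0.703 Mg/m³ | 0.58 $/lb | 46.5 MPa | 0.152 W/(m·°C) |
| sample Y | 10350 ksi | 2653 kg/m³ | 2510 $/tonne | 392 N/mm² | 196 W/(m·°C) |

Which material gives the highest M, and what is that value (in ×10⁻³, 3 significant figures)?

sample Y, M = 3.18×10⁻³

Screen on constraints: cost ≤ 46 $/kg; σ_y ≥ 69.8 MPa; k ≥ 39.9 W/(m·K). Survivors: sample W, sample Y.
Putting every candidate on a common basis:
  sample W: E = 206.6 GPa, ρ = 7865 kg/m³
  sample Y: E = 71.36 GPa, ρ = 2653 kg/m³
  sample Y: M = 3.18×10⁻³
  sample W: M = 1.83×10⁻³
Sample Y ranks first.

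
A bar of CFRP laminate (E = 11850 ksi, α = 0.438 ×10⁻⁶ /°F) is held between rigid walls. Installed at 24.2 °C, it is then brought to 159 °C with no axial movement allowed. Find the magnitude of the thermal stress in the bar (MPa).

8.68 MPa

E = 11850 ksi = 81.70 GPa.
α = 0.438×10⁻⁶/°F × 9/5 = 0.788×10⁻⁶/K.
ΔT = 134.8 K. Constrained thermal stress σ = E·α·ΔT = 81.70×10³ MPa × 0.788×10⁻⁶ × 134.8 = 8.68 MPa (compressive).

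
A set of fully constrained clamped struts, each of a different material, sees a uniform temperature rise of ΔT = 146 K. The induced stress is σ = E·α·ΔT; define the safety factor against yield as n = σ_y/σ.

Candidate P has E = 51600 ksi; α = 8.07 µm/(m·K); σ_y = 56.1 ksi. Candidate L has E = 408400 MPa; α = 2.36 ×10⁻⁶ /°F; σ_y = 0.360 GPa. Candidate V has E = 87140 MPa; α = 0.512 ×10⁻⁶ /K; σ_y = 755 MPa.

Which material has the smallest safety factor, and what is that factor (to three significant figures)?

candidate P, n = 0.923

With everything in SI (GPa, ×10⁻⁶/K, MPa):
  candidate P: E = 355.8, α = 8.07, σ_y = 386.8 → σ = 419 MPa, n = 0.923
  candidate L: E = 408.4, α = 4.25, σ_y = 360.0 → σ = 253 MPa, n = 1.42
  candidate V: E = 87.14, α = 0.512, σ_y = 755.0 → σ = 6.51 MPa, n = 116
Candidate P has the lowest safety factor, n = 0.923.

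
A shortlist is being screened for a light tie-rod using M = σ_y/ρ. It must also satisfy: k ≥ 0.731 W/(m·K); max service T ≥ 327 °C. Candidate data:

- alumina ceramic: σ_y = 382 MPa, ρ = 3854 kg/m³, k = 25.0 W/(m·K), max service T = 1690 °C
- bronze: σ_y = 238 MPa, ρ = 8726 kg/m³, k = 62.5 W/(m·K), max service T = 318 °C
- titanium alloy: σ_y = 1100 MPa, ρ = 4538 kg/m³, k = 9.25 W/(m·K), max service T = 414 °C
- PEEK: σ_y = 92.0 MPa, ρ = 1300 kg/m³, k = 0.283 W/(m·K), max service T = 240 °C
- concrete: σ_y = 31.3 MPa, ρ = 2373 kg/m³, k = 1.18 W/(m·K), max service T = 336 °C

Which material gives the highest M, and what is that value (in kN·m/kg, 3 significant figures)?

titanium alloy, M = 242 kN·m/kg

Screen on constraints: k ≥ 0.731 W/(m·K); max service T ≥ 327 °C. Survivors: alumina ceramic, titanium alloy, concrete.
Per-candidate index values:
  titanium alloy: M = 242 kN·m/kg
  alumina ceramic: M = 99.1 kN·m/kg
  concrete: M = 13.2 kN·m/kg
Highest index: titanium alloy.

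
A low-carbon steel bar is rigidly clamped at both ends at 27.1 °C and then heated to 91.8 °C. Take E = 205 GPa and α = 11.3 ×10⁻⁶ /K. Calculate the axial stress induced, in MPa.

ΔT = 64.70 K. Constrained thermal stress σ = E·α·ΔT = 205.0×10³ MPa × 11.3×10⁻⁶ × 64.70 = 150 MPa (compressive).

150 MPa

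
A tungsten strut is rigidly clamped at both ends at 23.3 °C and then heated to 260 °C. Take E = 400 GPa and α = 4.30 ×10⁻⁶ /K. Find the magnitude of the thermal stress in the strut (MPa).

407 MPa

ΔT = 236.7 K. Constrained thermal stress σ = E·α·ΔT = 400.0×10³ MPa × 4.30×10⁻⁶ × 236.7 = 407 MPa (compressive).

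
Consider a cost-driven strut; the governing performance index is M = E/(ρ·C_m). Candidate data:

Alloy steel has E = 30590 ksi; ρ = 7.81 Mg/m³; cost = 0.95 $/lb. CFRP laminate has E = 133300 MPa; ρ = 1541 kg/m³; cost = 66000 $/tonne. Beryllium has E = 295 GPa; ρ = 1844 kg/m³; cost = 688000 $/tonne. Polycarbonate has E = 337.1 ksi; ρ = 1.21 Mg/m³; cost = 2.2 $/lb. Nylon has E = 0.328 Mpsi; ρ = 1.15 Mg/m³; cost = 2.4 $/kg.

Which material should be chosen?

alloy steel

Normalizing units and computing the index:
  alloy steel: E = 210.9 GPa, ρ = 7810 kg/m³, cost = 2.094 $/kg
  CFRP laminate: E = 133.3 GPa, ρ = 1541 kg/m³, cost = 66.00 $/kg
  beryllium: E = 295.0 GPa, ρ = 1844 kg/m³, cost = 688.0 $/kg
  polycarbonate: E = 2.324 GPa, ρ = 1210 kg/m³, cost = 4.850 $/kg
  nylon: E = 2.261 GPa, ρ = 1150 kg/m³, cost = 2.400 $/kg
  alloy steel: M = 12.9 MN·m per $
  CFRP laminate: M = 1.31 MN·m per $
  nylon: M = 0.819 MN·m per $
  polycarbonate: M = 0.396 MN·m per $
  beryllium: M = 0.233 MN·m per $
Alloy steel has the largest M.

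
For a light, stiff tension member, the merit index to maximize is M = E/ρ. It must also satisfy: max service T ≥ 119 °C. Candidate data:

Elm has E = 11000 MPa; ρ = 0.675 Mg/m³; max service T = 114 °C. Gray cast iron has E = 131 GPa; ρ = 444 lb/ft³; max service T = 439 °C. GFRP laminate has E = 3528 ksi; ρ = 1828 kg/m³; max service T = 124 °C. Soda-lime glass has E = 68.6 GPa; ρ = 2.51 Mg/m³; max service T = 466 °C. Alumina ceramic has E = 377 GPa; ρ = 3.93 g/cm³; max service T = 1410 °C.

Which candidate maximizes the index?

Screen on constraints: max service T ≥ 119 °C. Survivors: gray cast iron, GFRP laminate, soda-lime glass, alumina ceramic.
After converting to SI:
  gray cast iron: E = 131.0 GPa, ρ = 7112 kg/m³
  GFRP laminate: E = 24.32 GPa, ρ = 1828 kg/m³
  soda-lime glass: E = 68.60 GPa, ρ = 2510 kg/m³
  alumina ceramic: E = 377.0 GPa, ρ = 3930 kg/m³
  alumina ceramic: M = 95.9 MN·m/kg
  soda-lime glass: M = 27.3 MN·m/kg
  gray cast iron: M = 18.4 MN·m/kg
  GFRP laminate: M = 13.3 MN·m/kg
Highest index: alumina ceramic.

alumina ceramic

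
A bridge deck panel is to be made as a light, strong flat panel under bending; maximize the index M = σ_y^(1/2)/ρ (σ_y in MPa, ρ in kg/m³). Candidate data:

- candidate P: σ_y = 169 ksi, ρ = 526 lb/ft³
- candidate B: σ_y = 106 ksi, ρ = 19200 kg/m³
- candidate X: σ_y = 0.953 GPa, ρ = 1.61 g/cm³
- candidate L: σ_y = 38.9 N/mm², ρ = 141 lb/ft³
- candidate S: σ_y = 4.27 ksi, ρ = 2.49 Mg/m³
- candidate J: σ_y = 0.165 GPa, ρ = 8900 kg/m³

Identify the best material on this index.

candidate X

Convert each candidate to consistent units, then evaluate M:
  candidate P: σ_y = 1165 MPa, ρ = 8426 kg/m³
  candidate B: σ_y = 730.8 MPa, ρ = 19200 kg/m³
  candidate X: σ_y = 953.0 MPa, ρ = 1610 kg/m³
  candidate L: σ_y = 38.90 MPa, ρ = 2259 kg/m³
  candidate S: σ_y = 29.44 MPa, ρ = 2490 kg/m³
  candidate J: σ_y = 165.0 MPa, ρ = 8900 kg/m³
  candidate X: M = 19.2×10⁻³
  candidate P: M = 4.05×10⁻³
  candidate L: M = 2.76×10⁻³
  candidate S: M = 2.18×10⁻³
  candidate J: M = 1.44×10⁻³
  candidate B: M = 1.41×10⁻³
Highest index: candidate X.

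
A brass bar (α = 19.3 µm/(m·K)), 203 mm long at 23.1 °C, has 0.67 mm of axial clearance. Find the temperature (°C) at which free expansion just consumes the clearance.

α·L₀·ΔT = 0.67 mm ⇒ ΔT = 0.67 / (19.3×10⁻⁶ × 203.0) = 171.0 K.
T = 23.1 + 171.0 = 194.1 °C.

194 °C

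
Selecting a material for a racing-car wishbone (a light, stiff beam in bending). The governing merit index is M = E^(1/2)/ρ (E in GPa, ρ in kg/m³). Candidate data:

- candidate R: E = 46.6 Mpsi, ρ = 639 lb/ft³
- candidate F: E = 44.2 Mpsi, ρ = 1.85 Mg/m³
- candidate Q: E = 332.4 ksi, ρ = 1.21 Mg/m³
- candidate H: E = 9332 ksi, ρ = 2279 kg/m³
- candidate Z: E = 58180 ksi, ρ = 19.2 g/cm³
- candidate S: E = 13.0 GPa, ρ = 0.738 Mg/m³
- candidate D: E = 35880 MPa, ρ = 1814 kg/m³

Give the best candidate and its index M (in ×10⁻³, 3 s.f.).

candidate F, M = 9.44×10⁻³

Putting every candidate on a common basis:
  candidate R: E = 321.3 GPa, ρ = 10240 kg/m³
  candidate F: E = 304.7 GPa, ρ = 1850 kg/m³
  candidate Q: E = 2.292 GPa, ρ = 1210 kg/m³
  candidate H: E = 64.34 GPa, ρ = 2279 kg/m³
  candidate Z: E = 401.1 GPa, ρ = 19200 kg/m³
  candidate S: E = 13.00 GPa, ρ = 738.0 kg/m³
  candidate D: E = 35.88 GPa, ρ = 1814 kg/m³
  candidate F: M = 9.44×10⁻³
  candidate S: M = 4.89×10⁻³
  candidate H: M = 3.52×10⁻³
  candidate D: M = 3.30×10⁻³
  candidate R: M = 1.75×10⁻³
  candidate Q: M = 1.25×10⁻³
  candidate Z: M = 1.04×10⁻³
Candidate F ranks first.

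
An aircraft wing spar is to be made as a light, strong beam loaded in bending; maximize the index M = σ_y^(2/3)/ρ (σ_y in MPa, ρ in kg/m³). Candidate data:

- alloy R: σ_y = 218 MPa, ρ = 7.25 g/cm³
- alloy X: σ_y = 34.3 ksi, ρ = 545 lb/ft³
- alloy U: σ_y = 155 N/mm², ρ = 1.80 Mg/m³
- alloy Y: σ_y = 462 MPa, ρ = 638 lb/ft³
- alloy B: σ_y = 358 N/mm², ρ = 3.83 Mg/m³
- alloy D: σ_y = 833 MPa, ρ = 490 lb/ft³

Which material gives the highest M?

alloy U

Putting every candidate on a common basis:
  alloy R: σ_y = 218.0 MPa, ρ = 7250 kg/m³
  alloy X: σ_y = 236.5 MPa, ρ = 8730 kg/m³
  alloy U: σ_y = 155.0 MPa, ρ = 1800 kg/m³
  alloy Y: σ_y = 462.0 MPa, ρ = 10220 kg/m³
  alloy B: σ_y = 358.0 MPa, ρ = 3830 kg/m³
  alloy D: σ_y = 833.0 MPa, ρ = 7849 kg/m³
  alloy U: M = 16.0×10⁻³
  alloy B: M = 13.2×10⁻³
  alloy D: M = 11.3×10⁻³
  alloy Y: M = 5.85×10⁻³
  alloy R: M = 5.00×10⁻³
  alloy X: M = 4.38×10⁻³
Highest index: alloy U.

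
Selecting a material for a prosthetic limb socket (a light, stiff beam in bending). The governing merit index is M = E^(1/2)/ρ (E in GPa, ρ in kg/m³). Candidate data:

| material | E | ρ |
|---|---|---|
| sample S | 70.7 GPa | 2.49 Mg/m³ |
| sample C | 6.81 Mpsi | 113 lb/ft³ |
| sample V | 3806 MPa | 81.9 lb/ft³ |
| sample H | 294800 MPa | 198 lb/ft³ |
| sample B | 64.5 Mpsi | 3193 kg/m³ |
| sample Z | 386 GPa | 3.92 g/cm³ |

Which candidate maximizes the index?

After converting to SI:
  sample S: E = 70.70 GPa, ρ = 2490 kg/m³
  sample C: E = 46.95 GPa, ρ = 1810 kg/m³
  sample V: E = 3.806 GPa, ρ = 1312 kg/m³
  sample H: E = 294.8 GPa, ρ = 3172 kg/m³
  sample B: E = 444.7 GPa, ρ = 3193 kg/m³
  sample Z: E = 386.0 GPa, ρ = 3920 kg/m³
  sample B: M = 6.60×10⁻³
  sample H: M = 5.41×10⁻³
  sample Z: M = 5.01×10⁻³
  sample C: M = 3.79×10⁻³
  sample S: M = 3.38×10⁻³
  sample V: M = 1.49×10⁻³
Sample B has the largest M.

sample B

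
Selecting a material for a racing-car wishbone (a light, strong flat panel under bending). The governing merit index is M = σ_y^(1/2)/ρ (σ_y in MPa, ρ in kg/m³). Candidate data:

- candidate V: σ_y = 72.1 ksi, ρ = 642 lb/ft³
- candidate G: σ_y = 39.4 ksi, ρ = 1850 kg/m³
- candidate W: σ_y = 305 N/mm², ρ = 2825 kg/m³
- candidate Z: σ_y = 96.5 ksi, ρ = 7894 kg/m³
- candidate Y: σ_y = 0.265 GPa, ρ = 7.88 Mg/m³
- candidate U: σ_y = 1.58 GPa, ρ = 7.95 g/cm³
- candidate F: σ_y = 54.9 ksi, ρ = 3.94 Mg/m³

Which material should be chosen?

candidate G

After converting to SI:
  candidate V: σ_y = 497.1 MPa, ρ = 10280 kg/m³
  candidate G: σ_y = 271.7 MPa, ρ = 1850 kg/m³
  candidate W: σ_y = 305.0 MPa, ρ = 2825 kg/m³
  candidate Z: σ_y = 665.3 MPa, ρ = 7894 kg/m³
  candidate Y: σ_y = 265.0 MPa, ρ = 7880 kg/m³
  candidate U: σ_y = 1580 MPa, ρ = 7950 kg/m³
  candidate F: σ_y = 378.5 MPa, ρ = 3940 kg/m³
  candidate G: M = 8.91×10⁻³
  candidate W: M = 6.18×10⁻³
  candidate U: M = 5.00×10⁻³
  candidate F: M = 4.94×10⁻³
  candidate Z: M = 3.27×10⁻³
  candidate V: M = 2.17×10⁻³
  candidate Y: M = 2.07×10⁻³
Candidate G has the largest M.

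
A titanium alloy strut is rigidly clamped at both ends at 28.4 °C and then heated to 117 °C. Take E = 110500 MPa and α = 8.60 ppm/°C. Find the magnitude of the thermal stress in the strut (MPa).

E = 110500 MPa = 110.5 GPa.
ΔT = 88.60 K. Constrained thermal stress σ = E·α·ΔT = 110.5×10³ MPa × 8.60×10⁻⁶ × 88.60 = 84.2 MPa (compressive).

84.2 MPa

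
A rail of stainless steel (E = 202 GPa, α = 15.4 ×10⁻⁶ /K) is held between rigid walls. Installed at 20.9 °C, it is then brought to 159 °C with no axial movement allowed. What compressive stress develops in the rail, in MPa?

430 MPa

ΔT = 138.1 K. Constrained thermal stress σ = E·α·ΔT = 202.0×10³ MPa × 15.4×10⁻⁶ × 138.1 = 430 MPa (compressive).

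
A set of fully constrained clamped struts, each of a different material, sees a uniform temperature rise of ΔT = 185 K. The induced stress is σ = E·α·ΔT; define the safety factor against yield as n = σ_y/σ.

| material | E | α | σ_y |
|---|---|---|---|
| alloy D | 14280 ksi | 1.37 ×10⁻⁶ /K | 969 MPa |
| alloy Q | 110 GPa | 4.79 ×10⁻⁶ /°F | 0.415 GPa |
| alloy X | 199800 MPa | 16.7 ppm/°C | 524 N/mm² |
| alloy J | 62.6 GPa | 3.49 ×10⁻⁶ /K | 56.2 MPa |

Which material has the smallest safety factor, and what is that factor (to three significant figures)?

alloy X, n = 0.849

In consistent units (E in GPa, α in ×10⁻⁶/K, σ_y in MPa):
  alloy D: E = 98.46, α = 1.37, σ_y = 969.0 → σ = 25.0 MPa, n = 38.8
  alloy Q: E = 110.0, α = 8.62, σ_y = 415.0 → σ = 175 MPa, n = 2.37
  alloy X: E = 199.8, α = 16.7, σ_y = 524.0 → σ = 617 MPa, n = 0.849
  alloy J: E = 62.60, α = 3.49, σ_y = 56.20 → σ = 40.4 MPa, n = 1.39
The minimum is alloy X at n = 0.849.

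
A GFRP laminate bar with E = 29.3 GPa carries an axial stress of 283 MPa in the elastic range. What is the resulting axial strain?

9.66×10⁻³

ε = σ/E = 283 / 29300 = 9.66×10⁻³.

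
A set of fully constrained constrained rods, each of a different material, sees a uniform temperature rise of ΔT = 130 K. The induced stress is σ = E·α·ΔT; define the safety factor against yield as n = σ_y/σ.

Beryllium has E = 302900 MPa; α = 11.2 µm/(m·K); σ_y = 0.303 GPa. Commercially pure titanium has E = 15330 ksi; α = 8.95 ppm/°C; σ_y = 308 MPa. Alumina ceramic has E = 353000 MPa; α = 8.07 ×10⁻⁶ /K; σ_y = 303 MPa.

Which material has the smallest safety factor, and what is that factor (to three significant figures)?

beryllium, n = 0.687

Per material, after unit conversion:
  beryllium: E = 302.9, α = 11.2, σ_y = 303.0 → σ = 441 MPa, n = 0.687
  commercially pure titanium: E = 105.7, α = 8.95, σ_y = 308.0 → σ = 123 MPa, n = 2.50
  alumina ceramic: E = 353.0, α = 8.07, σ_y = 303.0 → σ = 370 MPa, n = 0.818
Smallest n: beryllium with n = 0.687.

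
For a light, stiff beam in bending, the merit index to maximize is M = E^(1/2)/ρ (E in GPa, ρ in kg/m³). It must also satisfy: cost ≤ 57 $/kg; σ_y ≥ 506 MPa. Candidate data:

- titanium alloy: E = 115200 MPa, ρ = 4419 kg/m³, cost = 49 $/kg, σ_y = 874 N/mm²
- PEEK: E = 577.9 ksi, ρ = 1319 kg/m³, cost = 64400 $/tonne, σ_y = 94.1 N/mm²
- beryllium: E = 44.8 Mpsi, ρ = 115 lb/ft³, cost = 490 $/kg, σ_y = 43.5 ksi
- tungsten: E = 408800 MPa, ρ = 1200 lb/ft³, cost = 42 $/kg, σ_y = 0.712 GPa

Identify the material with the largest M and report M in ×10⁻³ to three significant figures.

Screen on constraints: cost ≤ 57 $/kg; σ_y ≥ 506 MPa. Survivors: titanium alloy, tungsten.
In SI units:
  titanium alloy: E = 115.2 GPa, ρ = 4419 kg/m³
  tungsten: E = 408.8 GPa, ρ = 19220 kg/m³
  titanium alloy: M = 2.43×10⁻³
  tungsten: M = 1.05×10⁻³
Highest index: titanium alloy.

titanium alloy, M = 2.43×10⁻³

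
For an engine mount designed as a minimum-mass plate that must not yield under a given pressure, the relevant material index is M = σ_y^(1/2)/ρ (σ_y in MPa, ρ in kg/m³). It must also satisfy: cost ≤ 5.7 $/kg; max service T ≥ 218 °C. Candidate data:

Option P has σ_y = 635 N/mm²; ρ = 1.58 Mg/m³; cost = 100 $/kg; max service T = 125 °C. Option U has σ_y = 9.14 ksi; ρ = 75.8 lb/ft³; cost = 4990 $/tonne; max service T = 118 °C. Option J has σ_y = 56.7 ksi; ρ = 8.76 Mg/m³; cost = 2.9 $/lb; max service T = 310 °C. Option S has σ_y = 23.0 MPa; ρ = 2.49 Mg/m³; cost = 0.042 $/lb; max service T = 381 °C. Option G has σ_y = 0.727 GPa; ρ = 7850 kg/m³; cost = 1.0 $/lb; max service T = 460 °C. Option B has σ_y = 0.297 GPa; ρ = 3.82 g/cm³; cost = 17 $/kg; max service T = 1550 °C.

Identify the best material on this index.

Screen on constraints: cost ≤ 5.7 $/kg; max service T ≥ 218 °C. Survivors: option S, option G.
After converting to SI:
  option S: σ_y = 23.00 MPa, ρ = 2490 kg/m³
  option G: σ_y = 727.0 MPa, ρ = 7850 kg/m³
  option G: M = 3.43×10⁻³
  option S: M = 1.93×10⁻³
Option G ranks first.

option G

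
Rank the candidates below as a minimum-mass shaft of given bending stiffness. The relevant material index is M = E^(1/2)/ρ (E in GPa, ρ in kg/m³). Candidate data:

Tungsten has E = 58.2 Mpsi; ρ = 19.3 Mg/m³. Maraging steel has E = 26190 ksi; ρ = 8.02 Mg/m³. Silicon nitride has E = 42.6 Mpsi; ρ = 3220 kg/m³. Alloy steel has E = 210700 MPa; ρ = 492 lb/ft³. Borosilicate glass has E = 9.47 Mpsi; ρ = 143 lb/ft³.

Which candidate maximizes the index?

In SI units:
  tungsten: E = 401.3 GPa, ρ = 19300 kg/m³
  maraging steel: E = 180.6 GPa, ρ = 8020 kg/m³
  silicon nitride: E = 293.7 GPa, ρ = 3220 kg/m³
  alloy steel: E = 210.7 GPa, ρ = 7881 kg/m³
  borosilicate glass: E = 65.29 GPa, ρ = 2291 kg/m³
  silicon nitride: M = 5.32×10⁻³
  borosilicate glass: M = 3.53×10⁻³
  alloy steel: M = 1.84×10⁻³
  maraging steel: M = 1.68×10⁻³
  tungsten: M = 1.04×10⁻³
Silicon nitride has the largest M.

silicon nitride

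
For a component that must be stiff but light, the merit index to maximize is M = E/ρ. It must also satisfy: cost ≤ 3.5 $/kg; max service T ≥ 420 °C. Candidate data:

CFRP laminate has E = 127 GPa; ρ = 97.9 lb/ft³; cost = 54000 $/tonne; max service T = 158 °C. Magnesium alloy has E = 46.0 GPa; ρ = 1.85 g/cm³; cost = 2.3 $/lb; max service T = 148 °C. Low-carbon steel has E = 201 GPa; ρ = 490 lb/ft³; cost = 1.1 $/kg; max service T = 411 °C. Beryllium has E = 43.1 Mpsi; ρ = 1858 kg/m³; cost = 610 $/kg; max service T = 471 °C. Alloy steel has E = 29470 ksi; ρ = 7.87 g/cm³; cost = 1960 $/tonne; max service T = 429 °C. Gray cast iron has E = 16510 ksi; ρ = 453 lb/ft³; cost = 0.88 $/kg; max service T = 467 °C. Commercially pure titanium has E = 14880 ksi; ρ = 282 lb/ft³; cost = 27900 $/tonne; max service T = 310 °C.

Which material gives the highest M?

Screen on constraints: cost ≤ 3.5 $/kg; max service T ≥ 420 °C. Survivors: alloy steel, gray cast iron.
After converting to SI:
  alloy steel: E = 203.2 GPa, ρ = 7870 kg/m³
  gray cast iron: E = 113.8 GPa, ρ = 7256 kg/m³
  alloy steel: M = 25.8 MN·m/kg
  gray cast iron: M = 15.7 MN·m/kg
The maximum is for alloy steel.

alloy steel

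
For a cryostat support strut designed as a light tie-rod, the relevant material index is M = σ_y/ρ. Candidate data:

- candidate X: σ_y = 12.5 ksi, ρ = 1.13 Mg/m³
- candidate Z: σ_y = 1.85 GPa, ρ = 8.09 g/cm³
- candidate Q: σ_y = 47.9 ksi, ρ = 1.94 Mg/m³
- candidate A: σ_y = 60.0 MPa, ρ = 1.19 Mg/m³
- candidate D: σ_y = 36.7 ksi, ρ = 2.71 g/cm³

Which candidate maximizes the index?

candidate Z

In SI units:
  candidate X: σ_y = 86.18 MPa, ρ = 1130 kg/m³
  candidate Z: σ_y = 1850 MPa, ρ = 8090 kg/m³
  candidate Q: σ_y = 330.3 MPa, ρ = 1940 kg/m³
  candidate A: σ_y = 60.00 MPa, ρ = 1190 kg/m³
  candidate D: σ_y = 253.0 MPa, ρ = 2710 kg/m³
  candidate Z: M = 229 kN·m/kg
  candidate Q: M = 170 kN·m/kg
  candidate D: M = 93.4 kN·m/kg
  candidate X: M = 76.3 kN·m/kg
  candidate A: M = 50.4 kN·m/kg
Candidate Z has the largest M.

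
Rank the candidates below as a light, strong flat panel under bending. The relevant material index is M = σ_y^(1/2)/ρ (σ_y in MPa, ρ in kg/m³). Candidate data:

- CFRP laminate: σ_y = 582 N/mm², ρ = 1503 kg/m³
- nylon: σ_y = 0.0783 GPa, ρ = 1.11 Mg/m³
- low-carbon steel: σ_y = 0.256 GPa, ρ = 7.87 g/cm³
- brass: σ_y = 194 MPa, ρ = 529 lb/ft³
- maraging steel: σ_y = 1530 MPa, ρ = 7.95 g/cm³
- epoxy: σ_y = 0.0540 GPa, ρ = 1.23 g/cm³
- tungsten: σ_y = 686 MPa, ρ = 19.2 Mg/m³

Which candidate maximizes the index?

CFRP laminate

Normalizing units and computing the index:
  CFRP laminate: σ_y = 582.0 MPa, ρ = 1503 kg/m³
  nylon: σ_y = 78.30 MPa, ρ = 1110 kg/m³
  low-carbon steel: σ_y = 256.0 MPa, ρ = 7870 kg/m³
  brass: σ_y = 194.0 MPa, ρ = 8474 kg/m³
  maraging steel: σ_y = 1530 MPa, ρ = 7950 kg/m³
  epoxy: σ_y = 54.00 MPa, ρ = 1230 kg/m³
  tungsten: σ_y = 686.0 MPa, ρ = 19200 kg/m³
  CFRP laminate: M = 16.1×10⁻³
  nylon: M = 7.97×10⁻³
  epoxy: M = 5.97×10⁻³
  maraging steel: M = 4.92×10⁻³
  low-carbon steel: M = 2.03×10⁻³
  brass: M = 1.64×10⁻³
  tungsten: M = 1.36×10⁻³
Highest index: CFRP laminate.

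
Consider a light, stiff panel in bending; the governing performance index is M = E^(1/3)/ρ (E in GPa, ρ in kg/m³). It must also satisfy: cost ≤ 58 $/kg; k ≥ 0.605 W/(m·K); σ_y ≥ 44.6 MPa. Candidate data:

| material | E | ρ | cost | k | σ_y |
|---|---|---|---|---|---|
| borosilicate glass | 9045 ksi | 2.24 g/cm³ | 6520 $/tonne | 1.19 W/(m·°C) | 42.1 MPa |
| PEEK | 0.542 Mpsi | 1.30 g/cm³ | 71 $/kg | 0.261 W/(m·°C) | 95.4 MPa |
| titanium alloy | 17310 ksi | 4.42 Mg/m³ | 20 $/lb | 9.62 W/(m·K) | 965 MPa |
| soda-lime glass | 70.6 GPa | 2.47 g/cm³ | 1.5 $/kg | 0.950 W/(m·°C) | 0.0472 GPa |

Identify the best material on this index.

Screen on constraints: cost ≤ 58 $/kg; k ≥ 0.605 W/(m·K); σ_y ≥ 44.6 MPa. Survivors: titanium alloy, soda-lime glass.
Putting every candidate on a common basis:
  titanium alloy: E = 119.3 GPa, ρ = 4420 kg/m³
  soda-lime glass: E = 70.60 GPa, ρ = 2470 kg/m³
  soda-lime glass: M = 1.67×10⁻³
  titanium alloy: M = 1.11×10⁻³
Soda-lime glass ranks first.

soda-lime glass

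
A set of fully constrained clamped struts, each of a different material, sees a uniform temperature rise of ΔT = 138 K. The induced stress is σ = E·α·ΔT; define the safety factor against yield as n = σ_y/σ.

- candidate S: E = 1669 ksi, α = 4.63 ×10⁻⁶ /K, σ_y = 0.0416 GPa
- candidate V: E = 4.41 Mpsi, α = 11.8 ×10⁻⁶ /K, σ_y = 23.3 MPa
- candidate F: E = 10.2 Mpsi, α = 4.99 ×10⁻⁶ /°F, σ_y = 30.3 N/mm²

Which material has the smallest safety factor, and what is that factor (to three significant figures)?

Converting E to GPa, α to ×10⁻⁶/K, σ_y to MPa, then σ and n for each:
  candidate S: E = 11.51, α = 4.63, σ_y = 41.60 → σ = 7.35 MPa, n = 5.66
  candidate V: E = 30.41, α = 11.8, σ_y = 23.30 → σ = 49.5 MPa, n = 0.471
  candidate F: E = 70.33, α = 8.98, σ_y = 30.30 → σ = 87.2 MPa, n = 0.348
Candidate F has the lowest safety factor, n = 0.348.

candidate F, n = 0.348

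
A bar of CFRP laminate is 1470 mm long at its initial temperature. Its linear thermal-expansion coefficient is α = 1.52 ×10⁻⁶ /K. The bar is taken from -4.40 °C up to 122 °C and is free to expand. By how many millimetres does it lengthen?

0.282 mm

ΔT = 122 − (-4.40) = 126.4 K.
ΔL = α·L₀·ΔT = 1.52×10⁻⁶ × 1470 mm × 126.4 K = 0.282 mm.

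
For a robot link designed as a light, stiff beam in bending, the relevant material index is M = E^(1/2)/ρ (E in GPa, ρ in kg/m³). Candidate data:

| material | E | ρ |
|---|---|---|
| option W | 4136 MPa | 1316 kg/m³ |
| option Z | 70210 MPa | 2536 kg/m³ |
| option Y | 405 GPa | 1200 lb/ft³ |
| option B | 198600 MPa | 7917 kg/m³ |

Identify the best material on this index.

In SI units:
  option W: E = 4.136 GPa, ρ = 1316 kg/m³
  option Z: E = 70.21 GPa, ρ = 2536 kg/m³
  option Y: E = 405.0 GPa, ρ = 19220 kg/m³
  option B: E = 198.6 GPa, ρ = 7917 kg/m³
  option Z: M = 3.30×10⁻³
  option B: M = 1.78×10⁻³
  option W: M = 1.55×10⁻³
  option Y: M = 1.05×10⁻³
The maximum is for option Z.

option Z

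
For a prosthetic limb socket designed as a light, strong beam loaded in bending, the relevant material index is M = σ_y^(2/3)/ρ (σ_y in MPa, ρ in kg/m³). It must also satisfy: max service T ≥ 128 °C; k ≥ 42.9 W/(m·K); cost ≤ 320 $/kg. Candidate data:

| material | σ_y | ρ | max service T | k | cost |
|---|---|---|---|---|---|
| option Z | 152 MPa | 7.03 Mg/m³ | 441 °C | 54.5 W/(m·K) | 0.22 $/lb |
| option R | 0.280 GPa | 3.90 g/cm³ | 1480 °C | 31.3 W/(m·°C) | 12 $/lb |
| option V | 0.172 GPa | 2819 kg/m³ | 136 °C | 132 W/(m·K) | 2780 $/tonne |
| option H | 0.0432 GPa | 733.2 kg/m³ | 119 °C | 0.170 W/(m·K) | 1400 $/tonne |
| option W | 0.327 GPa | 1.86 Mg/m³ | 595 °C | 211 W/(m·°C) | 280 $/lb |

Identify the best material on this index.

option V

Screen on constraints: max service T ≥ 128 °C; k ≥ 42.9 W/(m·K); cost ≤ 320 $/kg. Survivors: option Z, option V.
Convert each candidate to consistent units, then evaluate M:
  option Z: σ_y = 152.0 MPa, ρ = 7030 kg/m³
  option V: σ_y = 172.0 MPa, ρ = 2819 kg/m³
  option V: M = 11.0×10⁻³
  option Z: M = 4.05×10⁻³
Option V ranks first.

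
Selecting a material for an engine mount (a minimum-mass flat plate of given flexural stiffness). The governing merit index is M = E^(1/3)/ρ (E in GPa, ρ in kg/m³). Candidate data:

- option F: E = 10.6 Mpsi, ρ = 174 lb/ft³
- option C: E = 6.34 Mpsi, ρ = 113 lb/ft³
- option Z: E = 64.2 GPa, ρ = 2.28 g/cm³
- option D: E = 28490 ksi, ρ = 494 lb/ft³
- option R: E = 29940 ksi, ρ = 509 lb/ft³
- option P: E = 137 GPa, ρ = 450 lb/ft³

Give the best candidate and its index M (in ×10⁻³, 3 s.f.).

Convert each candidate to consistent units, then evaluate M:
  option F: E = 73.08 GPa, ρ = 2787 kg/m³
  option C: E = 43.71 GPa, ρ = 1810 kg/m³
  option Z: E = 64.20 GPa, ρ = 2280 kg/m³
  option D: E = 196.4 GPa, ρ = 7913 kg/m³
  option R: E = 206.4 GPa, ρ = 8153 kg/m³
  option P: E = 137.0 GPa, ρ = 7208 kg/m³
  option C: M = 1.95×10⁻³
  option Z: M = 1.76×10⁻³
  option F: M = 1.50×10⁻³
  option D: M = 0.735×10⁻³
  option R: M = 0.725×10⁻³
  option P: M = 0.715×10⁻³
Highest index: option C.

option C, M = 1.95×10⁻³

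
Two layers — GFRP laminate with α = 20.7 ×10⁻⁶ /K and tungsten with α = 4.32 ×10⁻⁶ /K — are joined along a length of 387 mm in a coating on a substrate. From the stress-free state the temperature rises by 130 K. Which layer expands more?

GFRP laminate

α(GFRP laminate) = 20.7×10⁻⁶/K vs α(tungsten) = 4.32×10⁻⁶/K.
Higher α expands more for the same ΔT: GFRP laminate.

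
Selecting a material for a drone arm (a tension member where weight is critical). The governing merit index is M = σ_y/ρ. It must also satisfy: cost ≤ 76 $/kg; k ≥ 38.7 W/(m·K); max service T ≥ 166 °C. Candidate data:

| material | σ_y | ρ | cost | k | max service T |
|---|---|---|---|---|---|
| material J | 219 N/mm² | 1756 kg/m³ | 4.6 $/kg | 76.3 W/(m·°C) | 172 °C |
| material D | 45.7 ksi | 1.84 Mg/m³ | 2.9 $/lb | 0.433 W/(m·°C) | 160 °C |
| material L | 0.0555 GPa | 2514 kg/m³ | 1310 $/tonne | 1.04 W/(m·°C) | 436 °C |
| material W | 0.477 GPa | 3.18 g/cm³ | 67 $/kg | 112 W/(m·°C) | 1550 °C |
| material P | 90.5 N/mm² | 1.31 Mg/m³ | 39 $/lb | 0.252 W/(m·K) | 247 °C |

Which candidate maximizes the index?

Screen on constraints: cost ≤ 76 $/kg; k ≥ 38.7 W/(m·K); max service T ≥ 166 °C. Survivors: material J, material W.
Putting every candidate on a common basis:
  material J: σ_y = 219.0 MPa, ρ = 1756 kg/m³
  material W: σ_y = 477.0 MPa, ρ = 3180 kg/m³
  material W: M = 150 kN·m/kg
  material J: M = 125 kN·m/kg
Material W ranks first.

material W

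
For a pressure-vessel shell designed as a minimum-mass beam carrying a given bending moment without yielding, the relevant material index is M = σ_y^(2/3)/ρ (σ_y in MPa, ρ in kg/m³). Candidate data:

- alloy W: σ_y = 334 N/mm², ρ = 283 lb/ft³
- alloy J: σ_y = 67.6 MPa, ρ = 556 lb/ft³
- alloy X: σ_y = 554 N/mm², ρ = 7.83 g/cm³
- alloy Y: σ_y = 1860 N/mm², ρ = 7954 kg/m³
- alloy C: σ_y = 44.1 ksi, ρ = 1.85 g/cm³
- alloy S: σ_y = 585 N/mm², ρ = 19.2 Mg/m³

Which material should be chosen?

alloy C

Normalizing units and computing the index:
  alloy W: σ_y = 334.0 MPa, ρ = 4533 kg/m³
  alloy J: σ_y = 67.60 MPa, ρ = 8906 kg/m³
  alloy X: σ_y = 554.0 MPa, ρ = 7830 kg/m³
  alloy Y: σ_y = 1860 MPa, ρ = 7954 kg/m³
  alloy C: σ_y = 304.1 MPa, ρ = 1850 kg/m³
  alloy S: σ_y = 585.0 MPa, ρ = 19200 kg/m³
  alloy C: M = 24.4×10⁻³
  alloy Y: M = 19.0×10⁻³
  alloy W: M = 10.6×10⁻³
  alloy X: M = 8.61×10⁻³
  alloy S: M = 3.64×10⁻³
  alloy J: M = 1.86×10⁻³
Highest index: alloy C.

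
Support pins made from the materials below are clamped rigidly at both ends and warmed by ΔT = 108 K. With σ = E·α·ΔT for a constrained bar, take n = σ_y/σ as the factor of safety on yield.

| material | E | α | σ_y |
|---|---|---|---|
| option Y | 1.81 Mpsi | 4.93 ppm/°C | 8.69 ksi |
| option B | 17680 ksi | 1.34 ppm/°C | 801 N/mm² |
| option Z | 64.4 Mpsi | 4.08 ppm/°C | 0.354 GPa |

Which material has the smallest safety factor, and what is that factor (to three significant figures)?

option Z, n = 1.81

With everything in SI (GPa, ×10⁻⁶/K, MPa):
  option Y: E = 12.48, α = 4.93, σ_y = 59.92 → σ = 6.64 MPa, n = 9.02
  option B: E = 121.9, α = 1.34, σ_y = 801.0 → σ = 17.6 MPa, n = 45.4
  option Z: E = 444.0, α = 4.08, σ_y = 354.0 → σ = 196 MPa, n = 1.81
Option Z has the lowest safety factor, n = 1.81.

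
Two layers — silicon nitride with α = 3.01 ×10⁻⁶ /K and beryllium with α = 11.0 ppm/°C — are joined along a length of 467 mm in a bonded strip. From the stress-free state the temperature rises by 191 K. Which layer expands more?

beryllium

α(silicon nitride) = 3.01×10⁻⁶/K vs α(beryllium) = 11.0×10⁻⁶/K.
Higher α expands more for the same ΔT: beryllium.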